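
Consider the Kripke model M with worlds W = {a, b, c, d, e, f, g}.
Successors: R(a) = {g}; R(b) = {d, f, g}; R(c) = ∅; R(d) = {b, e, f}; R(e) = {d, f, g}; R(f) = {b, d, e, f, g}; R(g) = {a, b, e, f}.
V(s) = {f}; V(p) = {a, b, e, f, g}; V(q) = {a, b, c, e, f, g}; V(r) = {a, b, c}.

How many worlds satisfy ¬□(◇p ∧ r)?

6

Let φ = ¬□(◇p ∧ r). Evaluate φ at each world:
  a (successors {g}): φ is true.
  b (successors {d, f, g}): φ is true.
  c (successors ∅): φ is false.
  d (successors {b, e, f}): φ is true.
  e (successors {d, f, g}): φ is true.
  f (successors {b, d, e, f, g}): φ is true.
  g (successors {a, b, e, f}): φ is true.
For instance, at a:
  At a: □(◇p ∧ r) is false, so ¬□(◇p ∧ r) is true.
    At a: □(◇p ∧ r) requires ◇p ∧ r at every successor {g}.
      ◇p ∧ r fails at g, so □(◇p ∧ r) is false at a.
Satisfying worlds: {a, b, d, e, f, g}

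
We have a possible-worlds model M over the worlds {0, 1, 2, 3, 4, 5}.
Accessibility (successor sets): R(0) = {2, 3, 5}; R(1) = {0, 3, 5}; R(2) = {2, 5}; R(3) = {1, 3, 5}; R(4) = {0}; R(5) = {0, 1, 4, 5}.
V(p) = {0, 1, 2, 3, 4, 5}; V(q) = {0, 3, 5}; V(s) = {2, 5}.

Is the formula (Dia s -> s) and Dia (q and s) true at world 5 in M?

Recall that Dia ψ holds at a world iff ψ holds at some accessible world.
At 5: Dia s -> s is true, Dia (q and s) is true, so (Dia s -> s) and Dia (q and s) is true.
  At 5: Dia s is true, s is true, so Dia s -> s is true.
    At 5: Dia s requires s at some successor in {0, 1, 4, 5}.
      s holds at 5, so Dia s is true at 5.
  At 5: Dia (q and s) requires q and s at some successor in {0, 1, 4, 5}.
    q and s holds at 5, so Dia (q and s) is true at 5.

Yes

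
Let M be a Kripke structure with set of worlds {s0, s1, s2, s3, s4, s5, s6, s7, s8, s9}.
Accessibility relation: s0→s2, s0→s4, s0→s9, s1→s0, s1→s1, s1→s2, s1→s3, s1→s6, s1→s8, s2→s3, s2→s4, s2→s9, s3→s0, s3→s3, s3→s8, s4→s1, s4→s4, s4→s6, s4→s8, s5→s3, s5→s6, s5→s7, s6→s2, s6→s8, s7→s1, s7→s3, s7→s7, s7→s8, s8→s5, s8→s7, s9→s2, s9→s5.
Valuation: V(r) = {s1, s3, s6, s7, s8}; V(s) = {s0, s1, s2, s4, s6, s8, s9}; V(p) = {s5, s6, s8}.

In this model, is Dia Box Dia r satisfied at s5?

At s5: Dia Box Dia r requires Box Dia r at some successor in {s3, s6, s7}.
  Box Dia r holds at s6, so Dia Box Dia r is true at s5.
    At s6: Box Dia r requires Dia r at every successor {s2, s8}.
      At s2: Dia r is true.
      At s8: Dia r is true.
    So Box Dia r is true at s6.

Yes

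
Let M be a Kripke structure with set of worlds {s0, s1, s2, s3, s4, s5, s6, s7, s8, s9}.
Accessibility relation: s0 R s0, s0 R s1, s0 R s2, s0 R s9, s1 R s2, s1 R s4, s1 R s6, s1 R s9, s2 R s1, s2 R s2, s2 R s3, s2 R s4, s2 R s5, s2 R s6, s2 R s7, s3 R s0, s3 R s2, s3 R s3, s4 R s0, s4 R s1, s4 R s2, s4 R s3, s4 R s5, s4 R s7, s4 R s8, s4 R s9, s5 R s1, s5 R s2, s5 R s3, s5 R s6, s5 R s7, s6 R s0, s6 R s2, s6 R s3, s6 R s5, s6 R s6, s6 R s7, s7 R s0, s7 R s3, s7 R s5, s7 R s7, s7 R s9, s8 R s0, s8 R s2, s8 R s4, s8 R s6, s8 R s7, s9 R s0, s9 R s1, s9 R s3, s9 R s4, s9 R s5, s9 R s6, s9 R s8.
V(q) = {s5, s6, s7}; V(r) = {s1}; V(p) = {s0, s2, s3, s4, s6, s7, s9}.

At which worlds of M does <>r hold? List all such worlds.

s0, s2, s4, s5, s9

Let φ = <>r. Evaluate φ at each world:
  s0 (successors {s0, s1, s2, s9}): φ is true.
  s1 (successors {s2, s4, s6, s9}): φ is false.
  s2 (successors {s1, s2, s3, s4, s5, s6, s7}): φ is true.
  s3 (successors {s0, s2, s3}): φ is false.
  s4 (successors {s0, s1, s2, s3, s5, s7, s8, s9}): φ is true.
  s5 (successors {s1, s2, s3, s6, s7}): φ is true.
  s6 (successors {s0, s2, s3, s5, s6, s7}): φ is false.
  s7 (successors {s0, s3, s5, s7, s9}): φ is false.
  s8 (successors {s0, s2, s4, s6, s7}): φ is false.
  s9 (successors {s0, s1, s3, s4, s5, s6, s8}): φ is true.
For instance, at s9:
  At s9: <>r requires r at some successor in {s0, s1, s3, s4, s5, s6, s8}.
    r holds at s1, so <>r is true at s9.
Satisfying worlds: {s0, s2, s4, s5, s9}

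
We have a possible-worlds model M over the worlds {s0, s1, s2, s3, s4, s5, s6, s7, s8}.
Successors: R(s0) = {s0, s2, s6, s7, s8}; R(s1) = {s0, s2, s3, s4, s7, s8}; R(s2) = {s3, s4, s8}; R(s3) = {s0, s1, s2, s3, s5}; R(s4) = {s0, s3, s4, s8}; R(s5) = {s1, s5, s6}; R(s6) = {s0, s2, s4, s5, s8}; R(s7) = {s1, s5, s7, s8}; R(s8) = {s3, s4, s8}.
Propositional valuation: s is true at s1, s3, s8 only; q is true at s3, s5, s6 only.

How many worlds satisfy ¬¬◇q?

9

Let φ = ¬¬◇q. Evaluate φ at each world:
  s0 (successors {s0, s2, s6, s7, s8}): φ is true.
  s1 (successors {s0, s2, s3, s4, s7, s8}): φ is true.
  s2 (successors {s3, s4, s8}): φ is true.
  s3 (successors {s0, s1, s2, s3, s5}): φ is true.
  s4 (successors {s0, s3, s4, s8}): φ is true.
  s5 (successors {s1, s5, s6}): φ is true.
  s6 (successors {s0, s2, s4, s5, s8}): φ is true.
  s7 (successors {s1, s5, s7, s8}): φ is true.
  s8 (successors {s3, s4, s8}): φ is true.
For instance, at s0:
  At s0: ¬◇q is false, so ¬¬◇q is true.
    At s0: ◇q is true, so ¬◇q is false.
      At s0: ◇q requires q at some successor in {s0, s2, s6, s7, s8}.
        q holds at s6, so ◇q is true at s0.
Satisfying worlds: {s0, s1, s2, s3, s4, s5, s6, s7, s8}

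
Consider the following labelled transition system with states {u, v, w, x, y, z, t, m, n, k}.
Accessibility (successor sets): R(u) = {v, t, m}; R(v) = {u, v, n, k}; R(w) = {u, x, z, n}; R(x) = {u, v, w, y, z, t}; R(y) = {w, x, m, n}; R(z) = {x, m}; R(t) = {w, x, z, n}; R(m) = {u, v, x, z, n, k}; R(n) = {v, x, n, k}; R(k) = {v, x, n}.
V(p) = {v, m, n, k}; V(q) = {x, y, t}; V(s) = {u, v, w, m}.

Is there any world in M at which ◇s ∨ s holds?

Yes

Let φ = ◇s ∨ s. Evaluate φ at each world:
  u (successors {v, t, m}): φ is true.
  v (successors {u, v, n, k}): φ is true.
  w (successors {u, x, z, n}): φ is true.
  x (successors {u, v, w, y, z, t}): φ is true.
  y (successors {w, x, m, n}): φ is true.
  z (successors {x, m}): φ is true.
  t (successors {w, x, z, n}): φ is true.
  m (successors {u, v, x, z, n, k}): φ is true.
  n (successors {v, x, n, k}): φ is true.
  k (successors {v, x, n}): φ is true.
Detail at u (witness):
  At u: ◇s is true, s is true, so ◇s ∨ s is true.
    At u: ◇s requires s at some successor in {v, t, m}.
      s holds at v, so ◇s is true at u.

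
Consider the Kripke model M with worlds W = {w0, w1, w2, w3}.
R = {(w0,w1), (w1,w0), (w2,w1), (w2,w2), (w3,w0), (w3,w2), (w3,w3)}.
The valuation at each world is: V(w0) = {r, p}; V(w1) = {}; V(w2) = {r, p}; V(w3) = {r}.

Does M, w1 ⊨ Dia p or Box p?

At w1: Dia p is true, Box p is true, so Dia p or Box p is true.
  At w1: Dia p requires p at some successor in {w0}.
    p holds at w0, so Dia p is true at w1.
  At w1: Box p requires p at every successor {w0}.
    At w0: p is true.
  So Box p is true at w1.

Yes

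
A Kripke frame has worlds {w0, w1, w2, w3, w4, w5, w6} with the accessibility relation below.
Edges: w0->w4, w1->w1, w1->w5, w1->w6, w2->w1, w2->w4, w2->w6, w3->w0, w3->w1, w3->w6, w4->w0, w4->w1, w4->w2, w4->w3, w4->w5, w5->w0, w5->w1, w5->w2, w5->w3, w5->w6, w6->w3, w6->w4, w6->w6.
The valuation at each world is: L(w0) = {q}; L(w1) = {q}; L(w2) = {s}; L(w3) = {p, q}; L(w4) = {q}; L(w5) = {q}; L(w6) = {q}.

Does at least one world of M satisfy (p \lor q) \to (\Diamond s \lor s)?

Yes

Let φ = (p \lor q) \to (\Diamond s \lor s). Evaluate φ at each world:
  w0 (successors {w4}): φ is false.
  w1 (successors {w1, w5, w6}): φ is false.
  w2 (successors {w1, w4, w6}): φ is true.
  w3 (successors {w0, w1, w6}): φ is false.
  w4 (successors {w0, w1, w2, w3, w5}): φ is true.
  w5 (successors {w0, w1, w2, w3, w6}): φ is true.
  w6 (successors {w3, w4, w6}): φ is false.
Detail at w2 (witness):
  At w2: p \lor q is false, \Diamond s \lor s is true, so (p \lor q) \to (\Diamond s \lor s) is true.
    At w2: \Diamond s is false, s is true, so \Diamond s \lor s is true.
      At w2: \Diamond s requires s at some successor in {w1, w4, w6}.
        At w1: s is false.
        At w4: s is false.
        At w6: s is false.
      So \Diamond s is false at w2.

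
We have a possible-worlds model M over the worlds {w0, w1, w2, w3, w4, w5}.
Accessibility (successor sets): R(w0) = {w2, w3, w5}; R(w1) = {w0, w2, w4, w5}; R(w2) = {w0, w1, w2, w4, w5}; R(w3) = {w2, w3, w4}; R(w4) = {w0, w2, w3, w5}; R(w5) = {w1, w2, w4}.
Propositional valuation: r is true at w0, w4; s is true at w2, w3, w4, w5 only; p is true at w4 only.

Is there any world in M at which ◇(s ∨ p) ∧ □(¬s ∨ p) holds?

Recall that □ψ holds at a world iff ψ holds at every accessible world, and ◇ψ holds iff ψ holds at some accessible world.
Let φ = ◇(s ∨ p) ∧ □(¬s ∨ p). Evaluate φ at each world:
  w0 (successors {w2, w3, w5}): φ is false.
  w1 (successors {w0, w2, w4, w5}): φ is false.
  w2 (successors {w0, w1, w2, w4, w5}): φ is false.
  w3 (successors {w2, w3, w4}): φ is false.
  w4 (successors {w0, w2, w3, w5}): φ is false.
  w5 (successors {w1, w2, w4}): φ is false.
For instance, at w0:
  At w0: ◇(s ∨ p) is true, □(¬s ∨ p) is false, so ◇(s ∨ p) ∧ □(¬s ∨ p) is false.
    At w0: ◇(s ∨ p) requires s ∨ p at some successor in {w2, w3, w5}.
      s ∨ p holds at w2, so ◇(s ∨ p) is true at w0.
    At w0: □(¬s ∨ p) requires ¬s ∨ p at every successor {w2, w3, w5}.
      ¬s ∨ p fails at w2, so □(¬s ∨ p) is false at w0.

No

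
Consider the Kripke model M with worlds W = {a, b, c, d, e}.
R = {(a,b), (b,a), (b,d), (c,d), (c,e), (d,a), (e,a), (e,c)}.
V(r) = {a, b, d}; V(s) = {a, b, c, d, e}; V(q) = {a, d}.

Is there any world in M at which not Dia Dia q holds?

Let φ = not Dia Dia q. Evaluate φ at each world:
  a (successors {b}): φ is false.
  b (successors {a, d}): φ is false.
  c (successors {d, e}): φ is false.
  d (successors {a}): φ is true.
  e (successors {a, c}): φ is false.
Detail at d (witness):
  At d: Dia Dia q is false, so not Dia Dia q is true.
    At d: Dia Dia q requires Dia q at some successor in {a}.
      At a: Dia q is false.
    So Dia Dia q is false at d.

Yes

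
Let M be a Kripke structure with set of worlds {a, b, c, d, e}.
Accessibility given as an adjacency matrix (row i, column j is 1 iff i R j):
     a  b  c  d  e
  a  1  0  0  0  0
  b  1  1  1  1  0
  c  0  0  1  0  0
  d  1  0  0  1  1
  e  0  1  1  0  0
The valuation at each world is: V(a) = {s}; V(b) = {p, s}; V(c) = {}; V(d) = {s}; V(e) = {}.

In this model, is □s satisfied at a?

At a: □s requires s at every successor {a}.
  At a: s is true.
So □s is true at a.

Yes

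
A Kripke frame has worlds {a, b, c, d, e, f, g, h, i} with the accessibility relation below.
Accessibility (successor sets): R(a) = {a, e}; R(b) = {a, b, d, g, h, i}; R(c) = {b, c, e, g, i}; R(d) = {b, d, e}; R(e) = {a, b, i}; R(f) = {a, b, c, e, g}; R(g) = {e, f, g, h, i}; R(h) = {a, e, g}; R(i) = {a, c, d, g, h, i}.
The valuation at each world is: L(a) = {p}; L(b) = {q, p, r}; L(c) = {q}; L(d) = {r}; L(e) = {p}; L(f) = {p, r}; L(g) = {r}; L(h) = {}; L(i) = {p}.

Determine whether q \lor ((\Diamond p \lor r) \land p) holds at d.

No

At d: q is false, (\Diamond p \lor r) \land p is false, so q \lor ((\Diamond p \lor r) \land p) is false.
  At d: \Diamond p \lor r is true, p is false, so (\Diamond p \lor r) \land p is false.
    At d: \Diamond p is true, r is true, so \Diamond p \lor r is true.
      At d: \Diamond p requires p at some successor in {b, d, e}.
        p holds at b, so \Diamond p is true at d.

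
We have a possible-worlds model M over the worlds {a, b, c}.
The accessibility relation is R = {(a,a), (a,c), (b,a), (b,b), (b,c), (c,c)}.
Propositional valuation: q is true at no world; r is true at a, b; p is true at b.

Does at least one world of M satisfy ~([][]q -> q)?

Recall that []ψ holds at a world iff ψ holds at every accessible world, and <>ψ holds iff ψ holds at some accessible world.
Let φ = ~([][]q -> q). Evaluate φ at each world:
  a (successors {a, c}): φ is false.
  b (successors {a, b, c}): φ is false.
  c (successors {c}): φ is false.
For instance, at b:
  At b: [][]q -> q is true, so ~([][]q -> q) is false.
    At b: [][]q is false, q is false, so [][]q -> q is true.
      At b: [][]q requires []q at every successor {a, b, c}.
        []q fails at a, so [][]q is false at b.

No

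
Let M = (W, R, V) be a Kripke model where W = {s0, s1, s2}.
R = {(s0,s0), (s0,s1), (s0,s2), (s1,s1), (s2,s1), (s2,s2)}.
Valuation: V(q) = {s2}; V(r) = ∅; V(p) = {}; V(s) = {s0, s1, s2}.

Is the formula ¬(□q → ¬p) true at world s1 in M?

No

At s1: □q → ¬p is true, so ¬(□q → ¬p) is false.
  At s1: □q is false, ¬p is true, so □q → ¬p is true.
    At s1: □q requires q at every successor {s1}.
      q fails at s1, so □q is false at s1.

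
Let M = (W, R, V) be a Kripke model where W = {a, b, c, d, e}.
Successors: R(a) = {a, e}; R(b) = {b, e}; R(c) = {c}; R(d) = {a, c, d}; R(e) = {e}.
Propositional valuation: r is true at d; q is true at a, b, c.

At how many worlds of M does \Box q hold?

Let φ = \Box q. Evaluate φ at each world:
  a (successors {a, e}): φ is false.
  b (successors {b, e}): φ is false.
  c (successors {c}): φ is true.
  d (successors {a, c, d}): φ is false.
  e (successors {e}): φ is false.
For instance, at c:
  At c: \Box q requires q at every successor {c}.
    At c: q is true.
  So \Box q is true at c.
Satisfying worlds: {c}

1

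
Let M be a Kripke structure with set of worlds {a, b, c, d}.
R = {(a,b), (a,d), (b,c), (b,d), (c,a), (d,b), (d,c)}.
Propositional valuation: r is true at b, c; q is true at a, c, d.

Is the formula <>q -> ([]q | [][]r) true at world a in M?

No

At a: <>q is true, []q | [][]r is false, so <>q -> ([]q | [][]r) is false.
  At a: <>q requires q at some successor in {b, d}.
    q holds at d, so <>q is true at a.
  At a: []q is false, [][]r is false, so []q | [][]r is false.
    At a: []q requires q at every successor {b, d}.
      q fails at b, so []q is false at a.
    At a: [][]r requires []r at every successor {b, d}.
      []r fails at b, so [][]r is false at a.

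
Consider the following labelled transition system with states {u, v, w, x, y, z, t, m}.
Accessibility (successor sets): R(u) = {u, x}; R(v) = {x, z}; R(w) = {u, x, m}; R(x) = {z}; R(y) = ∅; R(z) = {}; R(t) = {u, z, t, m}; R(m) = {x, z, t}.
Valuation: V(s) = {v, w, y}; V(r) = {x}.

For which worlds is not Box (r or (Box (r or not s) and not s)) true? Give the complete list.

none

Recall that Box ψ holds at a world iff ψ holds at every accessible world, and Dia ψ holds iff ψ holds at some accessible world.
Let φ = not Box (r or (Box (r or not s) and not s)). Evaluate φ at each world:
  u (successors {u, x}): φ is false.
  v (successors {x, z}): φ is false.
  w (successors {u, x, m}): φ is false.
  x (successors {z}): φ is false.
  y (successors ∅): φ is false.
  z (successors ∅): φ is false.
  t (successors {u, z, t, m}): φ is false.
  m (successors {x, z, t}): φ is false.
For instance, at m:
  At m: Box (r or (Box (r or not s) and not s)) is true, so not Box (r or (Box (r or not s) and not s)) is false.
    At m: Box (r or (Box (r or not s) and not s)) requires r or (Box (r or not s) and not s) at every successor {x, z, t}.
      At x: r or (Box (r or not s) and not s) is true.
      At z: r or (Box (r or not s) and not s) is true.
      At t: r or (Box (r or not s) and not s) is true.
    So Box (r or (Box (r or not s) and not s)) is true at m.
Satisfying worlds: none.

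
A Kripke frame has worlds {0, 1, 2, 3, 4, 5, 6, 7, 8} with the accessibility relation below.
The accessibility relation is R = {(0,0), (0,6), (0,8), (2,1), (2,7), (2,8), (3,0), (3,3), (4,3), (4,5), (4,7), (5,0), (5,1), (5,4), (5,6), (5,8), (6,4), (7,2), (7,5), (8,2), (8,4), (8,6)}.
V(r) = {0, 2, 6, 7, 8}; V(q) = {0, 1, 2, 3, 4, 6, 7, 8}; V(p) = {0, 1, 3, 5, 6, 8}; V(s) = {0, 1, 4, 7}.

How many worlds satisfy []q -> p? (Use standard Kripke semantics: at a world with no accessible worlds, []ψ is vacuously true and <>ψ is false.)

Let φ = []q -> p. Evaluate φ at each world:
  0 (successors {0, 6, 8}): φ is true.
  1 (successors ∅): φ is true.
  2 (successors {1, 7, 8}): φ is false.
  3 (successors {0, 3}): φ is true.
  4 (successors {3, 5, 7}): φ is true.
  5 (successors {0, 1, 4, 6, 8}): φ is true.
  6 (successors {4}): φ is true.
  7 (successors {2, 5}): φ is true.
  8 (successors {2, 4, 6}): φ is true.
For instance, at 8:
  At 8: []q is true, p is true, so []q -> p is true.
    At 8: []q requires q at every successor {2, 4, 6}.
      At 2: q is true.
      At 4: q is true.
      At 6: q is true.
    So []q is true at 8.
Satisfying worlds: {0, 1, 3, 4, 5, 6, 7, 8}

8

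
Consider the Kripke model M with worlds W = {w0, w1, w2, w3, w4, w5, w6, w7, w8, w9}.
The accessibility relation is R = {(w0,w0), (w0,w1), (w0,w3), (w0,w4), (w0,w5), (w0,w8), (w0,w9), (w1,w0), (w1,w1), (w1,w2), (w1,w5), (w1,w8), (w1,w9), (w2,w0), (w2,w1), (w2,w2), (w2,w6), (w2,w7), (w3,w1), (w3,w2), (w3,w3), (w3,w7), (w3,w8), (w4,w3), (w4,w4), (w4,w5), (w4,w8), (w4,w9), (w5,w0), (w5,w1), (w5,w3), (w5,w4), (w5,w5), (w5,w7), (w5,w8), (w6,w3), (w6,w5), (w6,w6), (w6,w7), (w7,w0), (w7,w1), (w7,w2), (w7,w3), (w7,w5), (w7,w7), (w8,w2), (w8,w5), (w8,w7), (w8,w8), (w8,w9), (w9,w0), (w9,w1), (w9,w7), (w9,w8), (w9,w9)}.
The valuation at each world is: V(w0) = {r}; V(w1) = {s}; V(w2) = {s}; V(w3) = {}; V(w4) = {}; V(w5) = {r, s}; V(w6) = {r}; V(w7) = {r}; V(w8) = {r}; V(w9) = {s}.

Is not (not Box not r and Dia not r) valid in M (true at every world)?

Let φ = not (not Box not r and Dia not r). Evaluate φ at each world:
  w0 (successors {w0, w1, w3, w4, w5, w8, w9}): φ is false.
  w1 (successors {w0, w1, w2, w5, w8, w9}): φ is false.
  w2 (successors {w0, w1, w2, w6, w7}): φ is false.
  w3 (successors {w1, w2, w3, w7, w8}): φ is false.
  w4 (successors {w3, w4, w5, w8, w9}): φ is false.
  w5 (successors {w0, w1, w3, w4, w5, w7, w8}): φ is false.
  w6 (successors {w3, w5, w6, w7}): φ is false.
  w7 (successors {w0, w1, w2, w3, w5, w7}): φ is false.
  w8 (successors {w2, w5, w7, w8, w9}): φ is false.
  w9 (successors {w0, w1, w7, w8, w9}): φ is false.
Detail at w0 (counterexample):
  At w0: not Box not r and Dia not r is true, so not (not Box not r and Dia not r) is false.
    At w0: not Box not r is true, Dia not r is true, so not Box not r and Dia not r is true.
      At w0: Box not r is false, so not Box not r is true.
      At w0: Dia not r requires not r at some successor in {w0, w1, w3, w4, w5, w8, w9}.
        not r holds at w1, so Dia not r is true at w0.

No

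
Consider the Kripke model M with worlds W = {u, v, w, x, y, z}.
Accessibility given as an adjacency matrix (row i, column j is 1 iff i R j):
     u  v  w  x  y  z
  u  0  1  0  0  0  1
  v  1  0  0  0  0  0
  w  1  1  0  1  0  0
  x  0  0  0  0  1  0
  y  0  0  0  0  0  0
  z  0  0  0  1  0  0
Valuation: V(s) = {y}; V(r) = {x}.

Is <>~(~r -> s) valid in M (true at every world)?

Let φ = <>~(~r -> s). Evaluate φ at each world:
  u (successors {v, z}): φ is true.
  v (successors {u}): φ is true.
  w (successors {u, v, x}): φ is true.
  x (successors {y}): φ is false.
  y (successors ∅): φ is false.
  z (successors {x}): φ is false.
Detail at x (counterexample):
  At x: <>~(~r -> s) requires ~(~r -> s) at some successor in {y}.
    At y: ~(~r -> s) is false.
  So <>~(~r -> s) is false at x.

No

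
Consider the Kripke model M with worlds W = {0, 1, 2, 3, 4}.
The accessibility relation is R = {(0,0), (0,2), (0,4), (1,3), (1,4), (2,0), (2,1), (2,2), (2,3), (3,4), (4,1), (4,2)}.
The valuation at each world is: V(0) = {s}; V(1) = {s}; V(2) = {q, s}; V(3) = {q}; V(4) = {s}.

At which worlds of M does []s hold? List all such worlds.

Let φ = []s. Evaluate φ at each world:
  0 (successors {0, 2, 4}): φ is true.
  1 (successors {3, 4}): φ is false.
  2 (successors {0, 1, 2, 3}): φ is false.
  3 (successors {4}): φ is true.
  4 (successors {1, 2}): φ is true.
For instance, at 4:
  At 4: []s requires s at every successor {1, 2}.
    At 1: s is true.
    At 2: s is true.
  So []s is true at 4.
Satisfying worlds: {0, 3, 4}

0, 3, 4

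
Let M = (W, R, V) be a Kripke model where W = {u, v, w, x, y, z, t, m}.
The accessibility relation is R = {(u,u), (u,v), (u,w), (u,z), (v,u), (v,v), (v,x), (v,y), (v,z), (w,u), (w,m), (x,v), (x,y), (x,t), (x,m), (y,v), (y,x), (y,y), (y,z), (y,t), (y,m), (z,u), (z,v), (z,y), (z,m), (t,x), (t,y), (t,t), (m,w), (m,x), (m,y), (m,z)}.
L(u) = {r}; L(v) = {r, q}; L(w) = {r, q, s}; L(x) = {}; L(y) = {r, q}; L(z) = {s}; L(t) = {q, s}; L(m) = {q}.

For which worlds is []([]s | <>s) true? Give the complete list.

Let φ = []([]s | <>s). Evaluate φ at each world:
  u (successors {u, v, w, z}): φ is false.
  v (successors {u, v, x, y, z}): φ is false.
  w (successors {u, m}): φ is true.
  x (successors {v, y, t, m}): φ is true.
  y (successors {v, x, y, z, t, m}): φ is false.
  z (successors {u, v, y, m}): φ is true.
  t (successors {x, y, t}): φ is true.
  m (successors {w, x, y, z}): φ is false.
For instance, at u:
  At u: []([]s | <>s) requires []s | <>s at every successor {u, v, w, z}.
    []s | <>s fails at w, so []([]s | <>s) is false at u.
      At w: []s is false, <>s is false, so []s | <>s is false.
Satisfying worlds: {w, x, z, t}

w, x, z, t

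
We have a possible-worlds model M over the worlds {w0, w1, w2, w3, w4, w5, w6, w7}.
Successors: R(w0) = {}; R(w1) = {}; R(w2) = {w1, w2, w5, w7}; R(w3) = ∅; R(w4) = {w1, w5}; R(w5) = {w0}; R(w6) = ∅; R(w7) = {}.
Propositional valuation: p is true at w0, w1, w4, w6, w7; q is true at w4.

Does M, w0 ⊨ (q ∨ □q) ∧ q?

No

At w0: q ∨ □q is true, q is false, so (q ∨ □q) ∧ q is false.
  At w0: q is false, □q is true, so q ∨ □q is true.
    At w0: no accessible worlds, so □q holds vacuously.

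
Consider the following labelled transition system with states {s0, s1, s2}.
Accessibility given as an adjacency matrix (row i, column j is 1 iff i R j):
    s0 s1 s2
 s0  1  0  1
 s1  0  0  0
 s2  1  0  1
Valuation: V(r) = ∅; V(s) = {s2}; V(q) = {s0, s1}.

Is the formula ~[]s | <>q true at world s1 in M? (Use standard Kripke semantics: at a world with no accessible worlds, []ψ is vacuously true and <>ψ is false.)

No

At s1: ~[]s is false, <>q is false, so ~[]s | <>q is false.
  At s1: []s is true, so ~[]s is false.
    At s1: no accessible worlds, so []s holds vacuously.
  At s1: no accessible worlds, so <>q is false.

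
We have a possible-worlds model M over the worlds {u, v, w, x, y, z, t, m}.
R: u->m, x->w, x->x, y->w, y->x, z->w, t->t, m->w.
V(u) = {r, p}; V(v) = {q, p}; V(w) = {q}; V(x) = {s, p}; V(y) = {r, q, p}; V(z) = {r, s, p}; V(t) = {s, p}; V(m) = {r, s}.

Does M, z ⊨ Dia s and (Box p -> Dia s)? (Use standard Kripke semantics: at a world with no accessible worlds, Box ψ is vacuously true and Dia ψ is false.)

At z: Dia s is false, Box p -> Dia s is true, so Dia s and (Box p -> Dia s) is false.
  At z: Dia s requires s at some successor in {w}.
    At w: s is false.
  So Dia s is false at z.
  At z: Box p is false, Dia s is false, so Box p -> Dia s is true.
    At z: Box p requires p at every successor {w}.
      p fails at w, so Box p is false at z.
    At z: Dia s requires s at some successor in {w}.
      At w: s is false.
    So Dia s is false at z.

No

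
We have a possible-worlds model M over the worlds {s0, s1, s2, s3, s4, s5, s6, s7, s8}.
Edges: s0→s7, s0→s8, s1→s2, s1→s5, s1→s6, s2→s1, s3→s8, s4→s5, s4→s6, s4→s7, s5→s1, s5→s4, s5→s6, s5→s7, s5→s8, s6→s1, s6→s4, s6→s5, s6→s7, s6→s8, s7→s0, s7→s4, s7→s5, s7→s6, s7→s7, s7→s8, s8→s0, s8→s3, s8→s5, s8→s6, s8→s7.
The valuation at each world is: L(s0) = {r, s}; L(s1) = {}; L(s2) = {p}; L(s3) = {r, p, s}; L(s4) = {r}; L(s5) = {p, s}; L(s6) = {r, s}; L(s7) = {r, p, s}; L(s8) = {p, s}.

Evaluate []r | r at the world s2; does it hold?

No

At s2: []r is false, r is false, so []r | r is false.
  At s2: []r requires r at every successor {s1}.
    r fails at s1, so []r is false at s2.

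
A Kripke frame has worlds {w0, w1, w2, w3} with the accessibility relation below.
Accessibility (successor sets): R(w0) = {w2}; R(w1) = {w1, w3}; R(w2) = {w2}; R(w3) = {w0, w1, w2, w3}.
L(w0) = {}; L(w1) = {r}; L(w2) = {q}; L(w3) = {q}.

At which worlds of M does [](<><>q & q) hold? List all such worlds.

Recall that []ψ holds at a world iff ψ holds at every accessible world, and <>ψ holds iff ψ holds at some accessible world.
Let φ = [](<><>q & q). Evaluate φ at each world:
  w0 (successors {w2}): φ is true.
  w1 (successors {w1, w3}): φ is false.
  w2 (successors {w2}): φ is true.
  w3 (successors {w0, w1, w2, w3}): φ is false.
For instance, at w0:
  At w0: [](<><>q & q) requires <><>q & q at every successor {w2}.
      At w2: <><>q is true, q is true, so <><>q & q is true.
  So [](<><>q & q) is true at w0.
Satisfying worlds: {w0, w2}

w0, w2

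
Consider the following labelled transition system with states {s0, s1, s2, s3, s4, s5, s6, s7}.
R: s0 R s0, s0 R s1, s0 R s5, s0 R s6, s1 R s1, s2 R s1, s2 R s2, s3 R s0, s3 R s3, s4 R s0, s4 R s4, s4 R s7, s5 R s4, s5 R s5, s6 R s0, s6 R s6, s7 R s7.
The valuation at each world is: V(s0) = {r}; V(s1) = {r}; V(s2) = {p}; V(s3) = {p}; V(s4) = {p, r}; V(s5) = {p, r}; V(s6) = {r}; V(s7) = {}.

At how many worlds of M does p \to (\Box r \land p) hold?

5

Let φ = p \to (\Box r \land p). Evaluate φ at each world:
  s0 (successors {s0, s1, s5, s6}): φ is true.
  s1 (successors {s1}): φ is true.
  s2 (successors {s1, s2}): φ is false.
  s3 (successors {s0, s3}): φ is false.
  s4 (successors {s0, s4, s7}): φ is false.
  s5 (successors {s4, s5}): φ is true.
  s6 (successors {s0, s6}): φ is true.
  s7 (successors {s7}): φ is true.
For instance, at s2:
  At s2: p is true, \Box r \land p is false, so p \to (\Box r \land p) is false.
    At s2: \Box r is false, p is true, so \Box r \land p is false.
      At s2: \Box r requires r at every successor {s1, s2}.
        r fails at s2, so \Box r is false at s2.
Satisfying worlds: {s0, s1, s5, s6, s7}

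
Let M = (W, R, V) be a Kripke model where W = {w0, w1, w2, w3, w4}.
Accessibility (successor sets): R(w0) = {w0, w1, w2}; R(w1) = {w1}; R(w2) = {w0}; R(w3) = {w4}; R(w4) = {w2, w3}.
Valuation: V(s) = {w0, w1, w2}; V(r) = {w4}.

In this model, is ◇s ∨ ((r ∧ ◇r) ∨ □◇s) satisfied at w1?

Recall that □ψ holds at a world iff ψ holds at every accessible world, and ◇ψ holds iff ψ holds at some accessible world.
At w1: ◇s is true, (r ∧ ◇r) ∨ □◇s is true, so ◇s ∨ ((r ∧ ◇r) ∨ □◇s) is true.
  At w1: ◇s requires s at some successor in {w1}.
    s holds at w1, so ◇s is true at w1.
  At w1: r ∧ ◇r is false, □◇s is true, so (r ∧ ◇r) ∨ □◇s is true.
    At w1: r is false, ◇r is false, so r ∧ ◇r is false.
      At w1: ◇r requires r at some successor in {w1}.
        At w1: r is false.
      So ◇r is false at w1.
    At w1: □◇s requires ◇s at every successor {w1}.
      At w1: ◇s is true.
    So □◇s is true at w1.

Yes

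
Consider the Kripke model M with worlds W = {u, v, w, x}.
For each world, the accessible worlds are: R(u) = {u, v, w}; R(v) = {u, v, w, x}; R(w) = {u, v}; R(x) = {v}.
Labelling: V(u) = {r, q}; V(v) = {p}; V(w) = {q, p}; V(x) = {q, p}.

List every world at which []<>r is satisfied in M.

Let φ = []<>r. Evaluate φ at each world:
  u (successors {u, v, w}): φ is true.
  v (successors {u, v, w, x}): φ is false.
  w (successors {u, v}): φ is true.
  x (successors {v}): φ is true.
For instance, at w:
  At w: []<>r requires <>r at every successor {u, v}.
      At u: <>r requires r at some successor in {u, v, w}.
        r holds at u, so <>r is true at u.
      At v: <>r requires r at some successor in {u, v, w, x}.
        r holds at u, so <>r is true at v.
  So []<>r is true at w.
Satisfying worlds: {u, w, x}

u, w, x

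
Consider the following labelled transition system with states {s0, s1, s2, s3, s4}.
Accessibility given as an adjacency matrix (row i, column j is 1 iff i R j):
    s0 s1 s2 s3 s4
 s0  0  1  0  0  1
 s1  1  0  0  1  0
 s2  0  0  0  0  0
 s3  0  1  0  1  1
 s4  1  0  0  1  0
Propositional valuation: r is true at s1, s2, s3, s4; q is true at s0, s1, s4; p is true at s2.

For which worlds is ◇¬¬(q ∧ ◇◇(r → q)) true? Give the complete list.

s0, s1, s3, s4

Let φ = ◇¬¬(q ∧ ◇◇(r → q)). Evaluate φ at each world:
  s0 (successors {s1, s4}): φ is true.
  s1 (successors {s0, s3}): φ is true.
  s2 (successors ∅): φ is false.
  s3 (successors {s1, s3, s4}): φ is true.
  s4 (successors {s0, s3}): φ is true.
For instance, at s4:
  At s4: ◇¬¬(q ∧ ◇◇(r → q)) requires ¬¬(q ∧ ◇◇(r → q)) at some successor in {s0, s3}.
    ¬¬(q ∧ ◇◇(r → q)) holds at s0, so ◇¬¬(q ∧ ◇◇(r → q)) is true at s4.
      At s0: ¬(q ∧ ◇◇(r → q)) is false, so ¬¬(q ∧ ◇◇(r → q)) is true.
Satisfying worlds: {s0, s1, s3, s4}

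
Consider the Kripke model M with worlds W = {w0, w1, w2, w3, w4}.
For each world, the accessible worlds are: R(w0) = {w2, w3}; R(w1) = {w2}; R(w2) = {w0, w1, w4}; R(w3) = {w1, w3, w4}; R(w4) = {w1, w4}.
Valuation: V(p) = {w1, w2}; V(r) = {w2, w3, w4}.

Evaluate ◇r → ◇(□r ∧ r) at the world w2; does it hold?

No

At w2: ◇r is true, ◇(□r ∧ r) is false, so ◇r → ◇(□r ∧ r) is false.
  At w2: ◇r requires r at some successor in {w0, w1, w4}.
    r holds at w4, so ◇r is true at w2.
  At w2: ◇(□r ∧ r) requires □r ∧ r at some successor in {w0, w1, w4}.
    At w0: □r ∧ r is false.
    At w1: □r ∧ r is false.
    At w4: □r ∧ r is false.
  So ◇(□r ∧ r) is false at w2.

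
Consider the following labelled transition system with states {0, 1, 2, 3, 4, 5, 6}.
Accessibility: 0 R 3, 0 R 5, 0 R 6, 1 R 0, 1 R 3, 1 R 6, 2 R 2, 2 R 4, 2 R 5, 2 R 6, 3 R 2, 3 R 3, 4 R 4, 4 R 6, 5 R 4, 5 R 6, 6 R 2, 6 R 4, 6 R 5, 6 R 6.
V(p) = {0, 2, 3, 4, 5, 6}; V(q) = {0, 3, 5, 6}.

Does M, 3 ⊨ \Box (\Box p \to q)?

Recall that \Box ψ holds at a world iff ψ holds at every accessible world, and \Diamond ψ holds iff ψ holds at some accessible world.
At 3: \Box (\Box p \to q) requires \Box p \to q at every successor {2, 3}.
  \Box p \to q fails at 2, so \Box (\Box p \to q) is false at 3.
    At 2: \Box p is true, q is false, so \Box p \to q is false.
      At 2: \Box p requires p at every successor {2, 4, 5, 6}.
        At 2: p is true.
        At 4: p is true.
        At 5: p is true.
        At 6: p is true.
      So \Box p is true at 2.

No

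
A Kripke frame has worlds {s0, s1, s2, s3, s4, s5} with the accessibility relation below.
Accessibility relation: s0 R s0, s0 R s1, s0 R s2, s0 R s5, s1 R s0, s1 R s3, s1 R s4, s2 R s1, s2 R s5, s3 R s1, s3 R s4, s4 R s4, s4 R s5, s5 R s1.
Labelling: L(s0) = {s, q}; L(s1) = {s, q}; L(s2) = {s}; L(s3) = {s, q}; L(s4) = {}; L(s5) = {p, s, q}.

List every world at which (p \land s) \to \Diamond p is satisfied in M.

Let φ = (p \land s) \to \Diamond p. Evaluate φ at each world:
  s0 (successors {s0, s1, s2, s5}): φ is true.
  s1 (successors {s0, s3, s4}): φ is true.
  s2 (successors {s1, s5}): φ is true.
  s3 (successors {s1, s4}): φ is true.
  s4 (successors {s4, s5}): φ is true.
  s5 (successors {s1}): φ is false.
For instance, at s2:
  At s2: p \land s is false, \Diamond p is true, so (p \land s) \to \Diamond p is true.
    At s2: \Diamond p requires p at some successor in {s1, s5}.
      p holds at s5, so \Diamond p is true at s2.
Satisfying worlds: {s0, s1, s2, s3, s4}

s0, s1, s2, s3, s4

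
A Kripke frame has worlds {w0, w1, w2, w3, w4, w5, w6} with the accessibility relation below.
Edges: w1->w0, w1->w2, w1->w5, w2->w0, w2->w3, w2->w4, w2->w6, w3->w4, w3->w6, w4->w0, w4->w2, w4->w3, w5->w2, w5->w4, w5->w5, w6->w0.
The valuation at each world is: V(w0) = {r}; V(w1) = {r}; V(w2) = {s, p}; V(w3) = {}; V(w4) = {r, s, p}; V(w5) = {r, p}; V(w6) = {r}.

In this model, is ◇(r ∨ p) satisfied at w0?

Recall that ◇ψ holds at a world iff ψ holds at some accessible world.
At w0: no accessible worlds, so ◇(r ∨ p) is false.

No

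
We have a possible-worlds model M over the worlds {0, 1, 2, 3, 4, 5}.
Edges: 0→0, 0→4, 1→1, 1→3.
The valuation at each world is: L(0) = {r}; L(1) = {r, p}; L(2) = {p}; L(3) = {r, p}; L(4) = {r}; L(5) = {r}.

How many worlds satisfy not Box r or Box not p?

Let φ = not Box r or Box not p. Evaluate φ at each world:
  0 (successors {0, 4}): φ is true.
  1 (successors {1, 3}): φ is false.
  2 (successors ∅): φ is true.
  3 (successors ∅): φ is true.
  4 (successors ∅): φ is true.
  5 (successors ∅): φ is true.
For instance, at 1:
  At 1: not Box r is false, Box not p is false, so not Box r or Box not p is false.
    At 1: Box r is true, so not Box r is false.
      At 1: Box r requires r at every successor {1, 3}.
        At 1: r is true.
        At 3: r is true.
      So Box r is true at 1.
    At 1: Box not p requires not p at every successor {1, 3}.
      not p fails at 1, so Box not p is false at 1.
Satisfying worlds: {0, 2, 3, 4, 5}

5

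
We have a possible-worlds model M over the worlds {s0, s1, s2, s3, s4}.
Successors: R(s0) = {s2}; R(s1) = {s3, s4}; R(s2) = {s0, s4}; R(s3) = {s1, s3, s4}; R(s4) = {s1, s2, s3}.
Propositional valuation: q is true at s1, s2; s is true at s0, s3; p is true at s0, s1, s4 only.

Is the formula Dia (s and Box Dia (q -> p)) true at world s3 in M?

Yes

At s3: Dia (s and Box Dia (q -> p)) requires s and Box Dia (q -> p) at some successor in {s1, s3, s4}.
  s and Box Dia (q -> p) holds at s3, so Dia (s and Box Dia (q -> p)) is true at s3.
    At s3: s is true, Box Dia (q -> p) is true, so s and Box Dia (q -> p) is true.
      At s3: Box Dia (q -> p) requires Dia (q -> p) at every successor {s1, s3, s4}.
        At s1: Dia (q -> p) is true.
        At s3: Dia (q -> p) is true.
        At s4: Dia (q -> p) is true.
      So Box Dia (q -> p) is true at s3.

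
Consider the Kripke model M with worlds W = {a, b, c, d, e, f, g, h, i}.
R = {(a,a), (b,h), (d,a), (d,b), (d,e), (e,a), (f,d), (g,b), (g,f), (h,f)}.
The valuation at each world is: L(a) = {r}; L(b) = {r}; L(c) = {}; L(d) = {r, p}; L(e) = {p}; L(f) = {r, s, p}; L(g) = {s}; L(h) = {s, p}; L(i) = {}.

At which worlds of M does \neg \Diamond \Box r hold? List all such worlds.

c, f, i

Let φ = \neg \Diamond \Box r. Evaluate φ at each world:
  a (successors {a}): φ is false.
  b (successors {h}): φ is false.
  c (successors ∅): φ is true.
  d (successors {a, b, e}): φ is false.
  e (successors {a}): φ is false.
  f (successors {d}): φ is true.
  g (successors {b, f}): φ is false.
  h (successors {f}): φ is false.
  i (successors ∅): φ is true.
For instance, at e:
  At e: \Diamond \Box r is true, so \neg \Diamond \Box r is false.
    At e: \Diamond \Box r requires \Box r at some successor in {a}.
      \Box r holds at a, so \Diamond \Box r is true at e.
Satisfying worlds: {c, f, i}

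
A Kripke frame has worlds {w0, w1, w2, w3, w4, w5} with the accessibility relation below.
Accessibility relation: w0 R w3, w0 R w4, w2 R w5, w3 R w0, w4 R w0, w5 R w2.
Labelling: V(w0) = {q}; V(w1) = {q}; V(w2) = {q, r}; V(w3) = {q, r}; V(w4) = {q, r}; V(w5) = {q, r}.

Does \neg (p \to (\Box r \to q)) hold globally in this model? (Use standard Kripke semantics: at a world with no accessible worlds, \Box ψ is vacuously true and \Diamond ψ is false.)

Recall that \Box ψ holds at a world iff ψ holds at every accessible world, and \Diamond ψ holds iff ψ holds at some accessible world.
Let φ = \neg (p \to (\Box r \to q)). Evaluate φ at each world:
  w0 (successors {w3, w4}): φ is false.
  w1 (successors ∅): φ is false.
  w2 (successors {w5}): φ is false.
  w3 (successors {w0}): φ is false.
  w4 (successors {w0}): φ is false.
  w5 (successors {w2}): φ is false.
Detail at w0 (counterexample):
  At w0: p \to (\Box r \to q) is true, so \neg (p \to (\Box r \to q)) is false.
    At w0: p is false, \Box r \to q is true, so p \to (\Box r \to q) is true.
      At w0: \Box r is true, q is true, so \Box r \to q is true.

No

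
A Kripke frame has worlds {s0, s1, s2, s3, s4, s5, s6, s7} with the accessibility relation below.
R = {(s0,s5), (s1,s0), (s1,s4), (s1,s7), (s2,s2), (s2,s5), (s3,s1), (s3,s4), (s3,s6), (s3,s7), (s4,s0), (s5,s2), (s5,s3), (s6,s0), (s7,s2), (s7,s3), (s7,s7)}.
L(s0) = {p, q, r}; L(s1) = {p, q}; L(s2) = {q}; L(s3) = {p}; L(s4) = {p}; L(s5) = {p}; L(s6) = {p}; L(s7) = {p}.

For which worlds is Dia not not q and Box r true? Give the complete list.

s4, s6

Let φ = Dia not not q and Box r. Evaluate φ at each world:
  s0 (successors {s5}): φ is false.
  s1 (successors {s0, s4, s7}): φ is false.
  s2 (successors {s2, s5}): φ is false.
  s3 (successors {s1, s4, s6, s7}): φ is false.
  s4 (successors {s0}): φ is true.
  s5 (successors {s2, s3}): φ is false.
  s6 (successors {s0}): φ is true.
  s7 (successors {s2, s3, s7}): φ is false.
For instance, at s0:
  At s0: Dia not not q is false, Box r is false, so Dia not not q and Box r is false.
    At s0: Dia not not q requires not not q at some successor in {s5}.
      At s5: not not q is false.
    So Dia not not q is false at s0.
    At s0: Box r requires r at every successor {s5}.
      r fails at s5, so Box r is false at s0.
Satisfying worlds: {s4, s6}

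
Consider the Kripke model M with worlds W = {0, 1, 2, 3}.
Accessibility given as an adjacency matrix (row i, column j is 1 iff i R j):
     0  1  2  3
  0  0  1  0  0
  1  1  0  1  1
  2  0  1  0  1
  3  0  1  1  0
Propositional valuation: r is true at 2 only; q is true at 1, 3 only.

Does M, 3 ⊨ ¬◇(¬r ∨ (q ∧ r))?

No

At 3: ◇(¬r ∨ (q ∧ r)) is true, so ¬◇(¬r ∨ (q ∧ r)) is false.
  At 3: ◇(¬r ∨ (q ∧ r)) requires ¬r ∨ (q ∧ r) at some successor in {1, 2}.
    ¬r ∨ (q ∧ r) holds at 1, so ◇(¬r ∨ (q ∧ r)) is true at 3.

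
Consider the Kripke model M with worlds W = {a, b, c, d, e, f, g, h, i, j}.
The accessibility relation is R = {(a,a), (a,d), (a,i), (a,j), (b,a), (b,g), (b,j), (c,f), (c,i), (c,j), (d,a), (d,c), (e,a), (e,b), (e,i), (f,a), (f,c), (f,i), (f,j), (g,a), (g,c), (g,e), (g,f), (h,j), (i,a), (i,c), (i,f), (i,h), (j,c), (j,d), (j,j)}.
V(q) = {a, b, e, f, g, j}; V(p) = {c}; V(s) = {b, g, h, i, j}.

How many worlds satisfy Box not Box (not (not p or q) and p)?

Recall that Box ψ holds at a world iff ψ holds at every accessible world, and Dia ψ holds iff ψ holds at some accessible world.
Let φ = Box not Box (not (not p or q) and p). Evaluate φ at each world:
  a (successors {a, d, i, j}): φ is true.
  b (successors {a, g, j}): φ is true.
  c (successors {f, i, j}): φ is true.
  d (successors {a, c}): φ is true.
  e (successors {a, b, i}): φ is true.
  f (successors {a, c, i, j}): φ is true.
  g (successors {a, c, e, f}): φ is true.
  h (successors {j}): φ is true.
  i (successors {a, c, f, h}): φ is true.
  j (successors {c, d, j}): φ is true.
For instance, at j:
  At j: Box not Box (not (not p or q) and p) requires not Box (not (not p or q) and p) at every successor {c, d, j}.
      At c: Box (not (not p or q) and p) is false, so not Box (not (not p or q) and p) is true.
      At d: Box (not (not p or q) and p) is false, so not Box (not (not p or q) and p) is true.
      At j: Box (not (not p or q) and p) is false, so not Box (not (not p or q) and p) is true.
  So Box not Box (not (not p or q) and p) is true at j.
Satisfying worlds: {a, b, c, d, e, f, g, h, i, j}

10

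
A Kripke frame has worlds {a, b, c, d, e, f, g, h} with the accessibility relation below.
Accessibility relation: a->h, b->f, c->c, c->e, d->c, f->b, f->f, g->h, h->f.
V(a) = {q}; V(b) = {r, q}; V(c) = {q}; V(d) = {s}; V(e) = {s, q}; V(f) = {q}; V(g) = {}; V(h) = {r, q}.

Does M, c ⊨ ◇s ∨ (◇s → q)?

At c: ◇s is true, ◇s → q is true, so ◇s ∨ (◇s → q) is true.
  At c: ◇s requires s at some successor in {c, e}.
    s holds at e, so ◇s is true at c.
  At c: ◇s is true, q is true, so ◇s → q is true.
    At c: ◇s requires s at some successor in {c, e}.
      s holds at e, so ◇s is true at c.

Yes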